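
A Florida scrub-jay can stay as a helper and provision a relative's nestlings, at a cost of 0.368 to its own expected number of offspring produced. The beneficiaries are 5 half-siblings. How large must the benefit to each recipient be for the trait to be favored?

0.2944

r to a half-sibling = 1/4 (half-sibs share one parent — one path of length 2: r = (1/2)^2 = 1/4).
Hamilton's rule with n recipients of equal r: n·r·B > C, so B > C/(n·r) = 0.368/(5·0.25) = 0.2944.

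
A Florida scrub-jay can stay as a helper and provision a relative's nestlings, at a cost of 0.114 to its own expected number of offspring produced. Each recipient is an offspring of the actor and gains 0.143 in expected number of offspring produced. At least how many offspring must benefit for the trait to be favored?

r to an offspring = 0.5 (one parent–offspring link: r = (1/2)^1 = 1/2).
Hamilton's rule: n·r·B > C  ⇒  n > C/(r·B) = 0.114/(0.5·0.143) = 1.594.
The smallest integer exceeding 1.594 is 2.

2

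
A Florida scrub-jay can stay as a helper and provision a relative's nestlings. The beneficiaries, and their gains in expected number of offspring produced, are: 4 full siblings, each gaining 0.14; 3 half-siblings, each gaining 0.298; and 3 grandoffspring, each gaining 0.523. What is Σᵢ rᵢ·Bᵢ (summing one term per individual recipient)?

0.89575

r to a full sibling = 1/2 (full sibs share both parents — two paths of length 2: r = 2·(1/2)^2 = 1/2).
r to a half-sibling = 0.25 (half-sibs share one parent — one path of length 2: r = (1/2)^2 = 1/4).
r to a grandoffspring = 0.25 (two parent–offspring links: r = (1/2)^2 = 1/4).
Summing one r·B term per recipient: 4·0.5·0.14 + 3·0.25·0.298 + 3·0.25·0.523 = 0.89575.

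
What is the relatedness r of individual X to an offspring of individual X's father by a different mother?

Each parent–offspring link contributes a factor of 1/2, and independent paths through distinct common ancestors add.
Half-sibs share one parent — one path of length 2: r = (1/2)^2 = 1/4.

0.25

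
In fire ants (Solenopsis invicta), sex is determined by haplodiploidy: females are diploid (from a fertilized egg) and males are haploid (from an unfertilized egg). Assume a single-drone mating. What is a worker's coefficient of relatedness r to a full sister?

Haplodiploid full sisters inherit their father's entire haploid genome identically (contributing 1/2) and on average half of their mother's contribution (1/2 · 1/2 = 1/4); r = 1/2 + 1/4 = 3/4.

0.75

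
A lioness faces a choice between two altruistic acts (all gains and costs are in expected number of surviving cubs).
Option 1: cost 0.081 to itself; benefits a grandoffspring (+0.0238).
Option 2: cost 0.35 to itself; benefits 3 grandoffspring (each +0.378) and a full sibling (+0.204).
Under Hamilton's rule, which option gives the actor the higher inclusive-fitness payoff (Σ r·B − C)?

Option 1: r to a grandoffspring = 0.25.
Option 1: Σ r·B − C = (1·0.25·0.0238) − 0.081 = -0.07505.
Option 2: r to a grandoffspring = 0.25.
Option 2: r to a full sibling = 0.5.
Option 2: Σ r·B − C = (3·0.25·0.378 + 1·0.5·0.204) − 0.35 = 0.0355.
Option 2 has the higher net inclusive-fitness payoff.

Option 2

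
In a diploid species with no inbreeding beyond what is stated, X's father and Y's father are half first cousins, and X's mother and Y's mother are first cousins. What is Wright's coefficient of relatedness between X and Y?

With two independent routes of shared ancestry, r is the sum of the two contributions.
X and Y are related in two ways: half second cousins through their fathers (r = 1/64) and second cousins through their mothers (r = 1/32).
r = 1/64 + 1/32 = 3/64 = 0.046875.

0.046875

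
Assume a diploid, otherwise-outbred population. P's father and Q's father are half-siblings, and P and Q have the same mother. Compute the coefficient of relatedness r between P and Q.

Wright's path rule: contributions from independent ancestry routes add.
P and Q are related in two ways: half first cousins through their fathers (r = 1/16) and half-sibs through their shared mother (r = 1/4).
r = 1/16 + 1/4 = 5/16 = 0.3125.

0.3125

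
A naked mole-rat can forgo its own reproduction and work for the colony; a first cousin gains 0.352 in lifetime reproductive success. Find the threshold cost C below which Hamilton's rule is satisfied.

r to a first cousin = 1/8 (first cousins share one grandparent pair — two paths of length 4: r = 2·(1/2)^4 = 1/8).
Hamilton's rule: n·r·B > C, so the trait is favored while C < n·r·B = 1·0.125·0.352 = 0.044.

0.044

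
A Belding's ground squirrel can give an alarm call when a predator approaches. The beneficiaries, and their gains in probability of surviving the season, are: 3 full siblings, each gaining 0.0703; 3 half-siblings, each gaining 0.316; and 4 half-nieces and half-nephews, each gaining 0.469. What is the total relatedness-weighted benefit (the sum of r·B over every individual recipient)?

r to a full sibling = 0.5 (full sibs share both parents — two paths of length 2: r = 2·(1/2)^2 = 1/2).
r to a half-sibling = 0.25 (half-sibs share one parent — one path of length 2: r = (1/2)^2 = 1/4).
r to a half-niece or half-nephew = 0.125 (half-aunt/uncle↔niece/nephew: one path of length 3: r = (1/2)^3 = 1/8).
Summing one r·B term per recipient: 3·0.5·0.0703 + 3·0.25·0.316 + 4·0.125·0.469 = 0.57695.

0.57695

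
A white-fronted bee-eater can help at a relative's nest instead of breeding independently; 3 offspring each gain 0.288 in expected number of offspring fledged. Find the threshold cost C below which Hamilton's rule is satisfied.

0.432

r to an offspring = 0.5 (one parent–offspring link: r = (1/2)^1 = 1/2).
Hamilton's rule: n·r·B > C, so the trait is favored while C < n·r·B = 3·0.5·0.288 = 0.432.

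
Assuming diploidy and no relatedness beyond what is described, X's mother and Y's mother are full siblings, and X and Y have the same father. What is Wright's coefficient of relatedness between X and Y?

0.375

With two independent routes of shared ancestry, r is the sum of the two contributions.
X and Y are related in two ways: first cousins through their mothers (r = 1/8) and half-sibs through their shared father (r = 1/4).
r = 1/8 + 1/4 = 0.375.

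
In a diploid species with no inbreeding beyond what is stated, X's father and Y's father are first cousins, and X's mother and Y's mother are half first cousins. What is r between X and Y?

0.046875

With two independent routes of shared ancestry, r is the sum of the two contributions.
X and Y are related in two ways: second cousins through their fathers (r = 1/32) and half second cousins through their mothers (r = 1/64).
r = 1/32 + 1/64 = 0.046875.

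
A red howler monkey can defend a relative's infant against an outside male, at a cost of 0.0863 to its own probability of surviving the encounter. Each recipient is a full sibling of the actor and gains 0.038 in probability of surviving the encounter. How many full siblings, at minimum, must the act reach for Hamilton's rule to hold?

r to a full sibling = 0.5 (full sibs share both parents — two paths of length 2: r = 2·(1/2)^2 = 1/2).
Hamilton's rule: n·r·B > C  ⇒  n > C/(r·B) = 0.0863/(0.5·0.038) = 4.542.
The smallest integer exceeding 4.542 is 5.

5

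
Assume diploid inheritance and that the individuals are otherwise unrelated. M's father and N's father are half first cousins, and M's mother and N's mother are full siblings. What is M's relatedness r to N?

0.140625

Relatedness sums over independent paths through distinct common ancestors.
M and N are related in two ways: half second cousins through their fathers (r = 1/64) and first cousins through their mothers (r = 1/8).
r = 1/64 + 1/8 = 9/64 = 0.140625.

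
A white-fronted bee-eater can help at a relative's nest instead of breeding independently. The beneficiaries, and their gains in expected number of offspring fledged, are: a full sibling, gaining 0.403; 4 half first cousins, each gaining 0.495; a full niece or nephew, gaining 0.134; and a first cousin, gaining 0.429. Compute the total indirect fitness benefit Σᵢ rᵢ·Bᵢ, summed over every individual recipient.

0.412375

r to a full sibling = 0.5 (full sibs share both parents — two paths of length 2: r = 2·(1/2)^2 = 1/2).
r to a half first cousin = 1/16 (half first cousins share one grandparent — one path of length 4: r = (1/2)^4 = 1/16).
r to a full niece or nephew = 1/4 (full aunt/uncle↔niece/nephew: two paths of length 3 through the shared grandparent pair: r = 2·(1/2)^3 = 1/4).
r to a first cousin = 1/8 (first cousins share one grandparent pair — two paths of length 4: r = 2·(1/2)^4 = 1/8).
Summing one r·B term per recipient: 1·0.5·0.403 + 4·0.0625·0.495 + 1·0.25·0.134 + 1·0.125·0.429 = 0.412375.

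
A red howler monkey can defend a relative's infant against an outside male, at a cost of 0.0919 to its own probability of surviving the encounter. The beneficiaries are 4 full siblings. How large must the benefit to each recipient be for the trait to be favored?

r to a full sibling = 0.5 (full sibs share both parents — two paths of length 2: r = 2·(1/2)^2 = 1/2).
Hamilton's rule with n recipients of equal r: n·r·B > C, so B > C/(n·r) = 0.0919/(4·0.5) = 0.0459.

0.0459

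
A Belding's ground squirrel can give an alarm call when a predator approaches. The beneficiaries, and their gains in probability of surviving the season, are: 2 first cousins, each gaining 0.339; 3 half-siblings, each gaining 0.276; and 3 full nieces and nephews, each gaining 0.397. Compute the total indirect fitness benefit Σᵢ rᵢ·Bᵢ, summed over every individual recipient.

r to a first cousin = 0.125 (first cousins share one grandparent pair — two paths of length 4: r = 2·(1/2)^4 = 1/8).
r to a half-sibling = 1/4 (half-sibs share one parent — one path of length 2: r = (1/2)^2 = 1/4).
r to a full niece or nephew = 0.25 (full aunt/uncle↔niece/nephew: two paths of length 3 through the shared grandparent pair: r = 2·(1/2)^3 = 1/4).
Summing one r·B term per recipient: 2·0.125·0.339 + 3·0.25·0.276 + 3·0.25·0.397 = 0.5895.

0.5895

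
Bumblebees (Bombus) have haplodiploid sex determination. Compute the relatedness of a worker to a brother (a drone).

Her haploid brother carries none of their father's genes and a random half of their mother's genome; that half matches the maternal half of her own genome with probability 1/2: r = 1/2 · 1/2 = 1/4.

0.25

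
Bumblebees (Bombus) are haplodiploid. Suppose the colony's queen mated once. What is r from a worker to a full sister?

Haplodiploid full sisters inherit their father's entire haploid genome identically (contributing 1/2) and on average half of their mother's contribution (1/2 · 1/2 = 1/4); r = 1/2 + 1/4 = 3/4.

0.75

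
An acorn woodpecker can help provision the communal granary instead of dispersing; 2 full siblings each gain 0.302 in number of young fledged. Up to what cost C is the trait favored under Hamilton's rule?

0.302

r to a full sibling = 1/2 (full sibs share both parents — two paths of length 2: r = 2·(1/2)^2 = 1/2).
Hamilton's rule: n·r·B > C, so the trait is favored while C < n·r·B = 2·0.5·0.302 = 0.302.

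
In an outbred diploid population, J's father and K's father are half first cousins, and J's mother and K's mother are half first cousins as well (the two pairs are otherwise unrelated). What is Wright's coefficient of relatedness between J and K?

0.03125

Relatedness sums over independent paths through distinct common ancestors.
J and K are related in two ways: half second cousins through their fathers (r = 1/64) and half second cousins through their mothers (r = 1/64).
r = 1/64 + 1/64 = 0.03125.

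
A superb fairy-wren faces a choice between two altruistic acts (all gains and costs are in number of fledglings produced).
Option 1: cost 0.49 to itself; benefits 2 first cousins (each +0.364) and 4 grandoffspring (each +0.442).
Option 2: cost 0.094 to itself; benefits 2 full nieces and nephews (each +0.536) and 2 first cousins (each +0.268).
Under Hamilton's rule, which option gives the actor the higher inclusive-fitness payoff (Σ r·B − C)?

Option 1: r to a first cousin = 0.125.
Option 1: r to a grandoffspring = 0.25.
Option 1: Σ r·B − C = (2·0.125·0.364 + 4·0.25·0.442) − 0.49 = 0.043.
Option 2: r to a full niece or nephew = 0.25.
Option 2: r to a first cousin = 0.125.
Option 2: Σ r·B − C = (2·0.25·0.536 + 2·0.125·0.268) − 0.094 = 0.241.
Option 2 has the higher net inclusive-fitness payoff.

Option 2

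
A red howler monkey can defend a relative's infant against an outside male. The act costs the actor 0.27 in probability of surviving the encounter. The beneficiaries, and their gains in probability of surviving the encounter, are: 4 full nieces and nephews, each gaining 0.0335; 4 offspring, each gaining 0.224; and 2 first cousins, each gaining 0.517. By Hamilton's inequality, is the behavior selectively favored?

Yes

Hamilton's rule: the trait is favored when the sum of r·B over every recipient exceeds the actor's cost C.
r to a full niece or nephew = 0.25 (full aunt/uncle↔niece/nephew: two paths of length 3 through the shared grandparent pair: r = 2·(1/2)^3 = 1/4).
r to an offspring = 1/2 (one parent–offspring link: r = (1/2)^1 = 1/2).
r to a first cousin = 1/8 (first cousins share one grandparent pair — two paths of length 4: r = 2·(1/2)^4 = 1/8).
Summing one r·B term per recipient: 4·0.25·0.0335 + 4·0.5·0.224 + 2·0.125·0.517 = 0.61075.
0.61075 > 0.27: the indirect benefit exceeds the cost.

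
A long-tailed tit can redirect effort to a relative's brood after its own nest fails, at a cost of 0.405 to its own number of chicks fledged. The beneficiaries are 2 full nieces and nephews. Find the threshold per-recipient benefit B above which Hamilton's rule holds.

r to a full niece or nephew = 1/4 (full aunt/uncle↔niece/nephew: two paths of length 3 through the shared grandparent pair: r = 2·(1/2)^3 = 1/4).
Hamilton's rule with n recipients of equal r: n·r·B > C, so B > C/(n·r) = 0.405/(2·0.25) = 0.81.

0.81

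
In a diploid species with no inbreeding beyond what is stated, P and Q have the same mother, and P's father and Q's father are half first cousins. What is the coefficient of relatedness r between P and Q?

0.265625

Relatedness sums over independent paths through distinct common ancestors.
P and Q are related in two ways: half-sibs through their shared mother (r = 1/4) and half second cousins through their fathers (r = 1/64).
r = 1/4 + 1/64 = 0.265625.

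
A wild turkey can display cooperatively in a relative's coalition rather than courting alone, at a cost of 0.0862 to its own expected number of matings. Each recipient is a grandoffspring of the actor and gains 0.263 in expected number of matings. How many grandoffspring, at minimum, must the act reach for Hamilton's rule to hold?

r to a grandoffspring = 1/4 (two parent–offspring links: r = (1/2)^2 = 1/4).
Hamilton's rule: n·r·B > C  ⇒  n > C/(r·B) = 0.0862/(0.25·0.263) = 1.311.
The smallest integer exceeding 1.311 is 2.

2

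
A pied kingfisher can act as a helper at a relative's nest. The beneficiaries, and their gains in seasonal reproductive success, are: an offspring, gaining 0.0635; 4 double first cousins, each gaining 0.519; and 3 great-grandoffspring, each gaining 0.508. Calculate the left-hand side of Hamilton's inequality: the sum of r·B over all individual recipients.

r to an offspring = 0.5 (one parent–offspring link: r = (1/2)^1 = 1/2).
r to a double first cousin = 0.25 (double first cousins share both grandparent pairs — four paths of length 4: r = 4·(1/2)^4 = 1/4).
r to a great-grandoffspring = 1/8 (three parent–offspring links: r = (1/2)^3 = 1/8).
Summing one r·B term per recipient: 1·0.5·0.0635 + 4·0.25·0.519 + 3·0.125·0.508 = 0.74125.

0.74125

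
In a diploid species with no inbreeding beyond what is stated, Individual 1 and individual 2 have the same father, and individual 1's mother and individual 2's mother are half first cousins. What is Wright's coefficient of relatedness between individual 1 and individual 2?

0.265625

Independent pedigree routes through distinct common ancestors add.
Individual 1 and individual 2 are related in two ways: half-sibs through their shared father (r = 1/4) and half second cousins through their mothers (r = 1/64).
r = 1/4 + 1/64 = 0.265625.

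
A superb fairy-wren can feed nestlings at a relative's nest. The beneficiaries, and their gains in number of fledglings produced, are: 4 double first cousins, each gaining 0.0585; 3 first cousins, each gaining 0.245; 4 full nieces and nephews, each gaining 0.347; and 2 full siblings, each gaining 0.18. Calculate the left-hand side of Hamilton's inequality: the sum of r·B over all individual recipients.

0.677375

r to a double first cousin = 1/4 (double first cousins share both grandparent pairs — four paths of length 4: r = 4·(1/2)^4 = 1/4).
r to a first cousin = 1/8 (first cousins share one grandparent pair — two paths of length 4: r = 2·(1/2)^4 = 1/8).
r to a full niece or nephew = 0.25 (full aunt/uncle↔niece/nephew: two paths of length 3 through the shared grandparent pair: r = 2·(1/2)^3 = 1/4).
r to a full sibling = 0.5 (full sibs share both parents — two paths of length 2: r = 2·(1/2)^2 = 1/2).
Summing one r·B term per recipient: 4·0.25·0.0585 + 3·0.125·0.245 + 4·0.25·0.347 + 2·0.5·0.18 = 0.677375.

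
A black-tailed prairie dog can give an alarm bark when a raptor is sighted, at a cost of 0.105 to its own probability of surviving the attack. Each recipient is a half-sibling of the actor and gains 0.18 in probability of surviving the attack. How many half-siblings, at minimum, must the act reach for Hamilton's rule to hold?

r to a half-sibling = 0.25 (half-sibs share one parent — one path of length 2: r = (1/2)^2 = 1/4).
Hamilton's rule: n·r·B > C  ⇒  n > C/(r·B) = 0.105/(0.25·0.18) = 2.333.
The smallest integer exceeding 2.333 is 3.

3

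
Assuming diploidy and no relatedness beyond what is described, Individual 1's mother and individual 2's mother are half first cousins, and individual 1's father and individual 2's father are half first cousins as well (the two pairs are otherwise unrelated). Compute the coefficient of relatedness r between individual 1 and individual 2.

0.03125

With two independent routes of shared ancestry, r is the sum of the two contributions.
Individual 1 and individual 2 are related in two ways: half second cousins through their mothers (r = 1/64) and half second cousins through their fathers (r = 1/64).
r = 1/64 + 1/64 = 1/32 = 0.03125.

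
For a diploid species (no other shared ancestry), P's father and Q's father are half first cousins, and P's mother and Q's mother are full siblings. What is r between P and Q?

Wright's path rule: contributions from independent ancestry routes add.
P and Q are related in two ways: half second cousins through their fathers (r = 1/64) and first cousins through their mothers (r = 1/8).
r = 1/64 + 1/8 = 0.140625.

0.140625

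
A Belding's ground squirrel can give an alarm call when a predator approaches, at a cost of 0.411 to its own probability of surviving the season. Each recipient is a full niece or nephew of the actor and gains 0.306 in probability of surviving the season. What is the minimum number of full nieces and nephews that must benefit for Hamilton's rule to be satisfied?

r to a full niece or nephew = 0.25 (full aunt/uncle↔niece/nephew: two paths of length 3 through the shared grandparent pair: r = 2·(1/2)^3 = 1/4).
Hamilton's rule: n·r·B > C  ⇒  n > C/(r·B) = 0.411/(0.25·0.306) = 5.373.
The smallest integer exceeding 5.373 is 6.

6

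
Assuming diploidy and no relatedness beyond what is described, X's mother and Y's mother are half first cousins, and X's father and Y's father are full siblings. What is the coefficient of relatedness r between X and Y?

Wright's path rule: contributions from independent ancestry routes add.
X and Y are related in two ways: half second cousins through their mothers (r = 1/64) and first cousins through their fathers (r = 1/8).
r = 1/64 + 1/8 = 0.140625.

0.140625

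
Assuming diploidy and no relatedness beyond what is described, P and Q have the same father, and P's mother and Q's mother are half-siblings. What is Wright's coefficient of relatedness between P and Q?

0.3125

With two independent routes of shared ancestry, r is the sum of the two contributions.
P and Q are related in two ways: half-sibs through their shared father (r = 1/4) and half first cousins through their mothers (r = 1/16).
r = 1/4 + 1/16 = 5/16 = 0.3125.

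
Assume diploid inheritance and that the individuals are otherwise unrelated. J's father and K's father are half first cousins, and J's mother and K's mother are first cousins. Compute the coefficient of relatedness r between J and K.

With two independent routes of shared ancestry, r is the sum of the two contributions.
J and K are related in two ways: half second cousins through their fathers (r = 1/64) and second cousins through their mothers (r = 1/32).
r = 1/64 + 1/32 = 0.046875.

0.046875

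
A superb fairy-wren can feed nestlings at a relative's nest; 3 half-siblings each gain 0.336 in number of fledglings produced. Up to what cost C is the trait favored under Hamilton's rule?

r to a half-sibling = 0.25 (half-sibs share one parent — one path of length 2: r = (1/2)^2 = 1/4).
Hamilton's rule: n·r·B > C, so the trait is favored while C < n·r·B = 3·0.25·0.336 = 0.252.

0.252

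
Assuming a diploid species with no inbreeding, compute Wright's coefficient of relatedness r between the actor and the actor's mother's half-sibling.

0.125

Each parent–offspring link contributes a factor of 1/2, and independent paths through distinct common ancestors add.
Half-aunt/uncle↔niece/nephew: one path of length 3: r = (1/2)^3 = 1/8.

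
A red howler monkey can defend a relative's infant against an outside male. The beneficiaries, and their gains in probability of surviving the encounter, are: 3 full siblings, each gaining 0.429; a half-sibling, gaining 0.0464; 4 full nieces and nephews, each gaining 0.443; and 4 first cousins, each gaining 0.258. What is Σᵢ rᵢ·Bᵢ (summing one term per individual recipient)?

r to a full sibling = 0.5 (full sibs share both parents — two paths of length 2: r = 2·(1/2)^2 = 1/2).
r to a half-sibling = 0.25 (half-sibs share one parent — one path of length 2: r = (1/2)^2 = 1/4).
r to a full niece or nephew = 0.25 (full aunt/uncle↔niece/nephew: two paths of length 3 through the shared grandparent pair: r = 2·(1/2)^3 = 1/4).
r to a first cousin = 1/8 (first cousins share one grandparent pair — two paths of length 4: r = 2·(1/2)^4 = 1/8).
Summing one r·B term per recipient: 3·0.5·0.429 + 1·0.25·0.0464 + 4·0.25·0.443 + 4·0.125·0.258 = 1.2271.

1.2271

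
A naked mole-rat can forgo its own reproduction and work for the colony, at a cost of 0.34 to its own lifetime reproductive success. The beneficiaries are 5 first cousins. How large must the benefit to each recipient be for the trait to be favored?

r to a first cousin = 1/8 (first cousins share one grandparent pair — two paths of length 4: r = 2·(1/2)^4 = 1/8).
Hamilton's rule with n recipients of equal r: n·r·B > C, so B > C/(n·r) = 0.34/(5·0.125) = 0.544.

0.544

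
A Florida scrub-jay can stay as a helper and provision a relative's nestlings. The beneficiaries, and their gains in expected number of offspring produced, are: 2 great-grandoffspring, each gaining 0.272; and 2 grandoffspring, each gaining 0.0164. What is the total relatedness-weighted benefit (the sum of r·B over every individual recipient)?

0.0762

r to a great-grandoffspring = 0.125 (three parent–offspring links: r = (1/2)^3 = 1/8).
r to a grandoffspring = 1/4 (two parent–offspring links: r = (1/2)^2 = 1/4).
Summing one r·B term per recipient: 2·0.125·0.272 + 2·0.25·0.0164 = 0.0762.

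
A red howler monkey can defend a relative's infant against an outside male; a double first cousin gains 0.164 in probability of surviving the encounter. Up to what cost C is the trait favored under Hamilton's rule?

0.041

r to a double first cousin = 0.25 (double first cousins share both grandparent pairs — four paths of length 4: r = 4·(1/2)^4 = 1/4).
Hamilton's rule: n·r·B > C, so the trait is favored while C < n·r·B = 1·0.25·0.164 = 0.041.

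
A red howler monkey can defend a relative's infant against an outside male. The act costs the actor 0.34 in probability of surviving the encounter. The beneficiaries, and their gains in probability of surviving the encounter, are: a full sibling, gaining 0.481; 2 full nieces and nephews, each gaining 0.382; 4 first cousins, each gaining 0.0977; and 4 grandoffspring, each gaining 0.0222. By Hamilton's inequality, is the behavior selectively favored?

Yes

Hamilton's rule: the trait is favored when the sum of r·B over every recipient exceeds the actor's cost C.
r to a full sibling = 1/2 (full sibs share both parents — two paths of length 2: r = 2·(1/2)^2 = 1/2).
r to a full niece or nephew = 1/4 (full aunt/uncle↔niece/nephew: two paths of length 3 through the shared grandparent pair: r = 2·(1/2)^3 = 1/4).
r to a first cousin = 1/8 (first cousins share one grandparent pair — two paths of length 4: r = 2·(1/2)^4 = 1/8).
r to a grandoffspring = 0.25 (two parent–offspring links: r = (1/2)^2 = 1/4).
Summing one r·B term per recipient: 1·0.5·0.481 + 2·0.25·0.382 + 4·0.125·0.0977 + 4·0.25·0.0222 = 0.50255.
0.50255 > 0.34: the indirect benefit exceeds the cost.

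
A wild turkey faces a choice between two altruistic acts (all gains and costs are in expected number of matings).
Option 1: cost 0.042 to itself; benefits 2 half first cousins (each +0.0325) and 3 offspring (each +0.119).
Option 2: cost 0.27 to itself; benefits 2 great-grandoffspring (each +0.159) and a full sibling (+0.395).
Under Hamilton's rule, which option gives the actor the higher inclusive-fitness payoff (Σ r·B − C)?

Option 1: r to a half first cousin = 0.0625.
Option 1: r to an offspring = 0.5.
Option 1: Σ r·B − C = (2·0.0625·0.0325 + 3·0.5·0.119) − 0.042 = 0.1405625.
Option 2: r to a great-grandoffspring = 0.125.
Option 2: r to a full sibling = 0.5.
Option 2: Σ r·B − C = (2·0.125·0.159 + 1·0.5·0.395) − 0.27 = -0.03275.
Option 1 has the higher net inclusive-fitness payoff.

Option 1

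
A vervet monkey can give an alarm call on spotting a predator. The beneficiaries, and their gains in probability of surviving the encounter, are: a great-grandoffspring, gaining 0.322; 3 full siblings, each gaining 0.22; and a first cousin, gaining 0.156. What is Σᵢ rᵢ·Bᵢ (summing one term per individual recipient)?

0.38975

r to a great-grandoffspring = 0.125 (three parent–offspring links: r = (1/2)^3 = 1/8).
r to a full sibling = 0.5 (full sibs share both parents — two paths of length 2: r = 2·(1/2)^2 = 1/2).
r to a first cousin = 1/8 (first cousins share one grandparent pair — two paths of length 4: r = 2·(1/2)^4 = 1/8).
Summing one r·B term per recipient: 1·0.125·0.322 + 3·0.5·0.22 + 1·0.125·0.156 = 0.38975.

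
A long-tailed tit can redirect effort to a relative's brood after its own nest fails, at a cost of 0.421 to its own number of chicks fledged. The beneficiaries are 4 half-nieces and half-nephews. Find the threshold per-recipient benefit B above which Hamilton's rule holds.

0.842

r to a half-niece or half-nephew = 1/8 (half-aunt/uncle↔niece/nephew: one path of length 3: r = (1/2)^3 = 1/8).
Hamilton's rule with n recipients of equal r: n·r·B > C, so B > C/(n·r) = 0.421/(4·0.125) = 0.842.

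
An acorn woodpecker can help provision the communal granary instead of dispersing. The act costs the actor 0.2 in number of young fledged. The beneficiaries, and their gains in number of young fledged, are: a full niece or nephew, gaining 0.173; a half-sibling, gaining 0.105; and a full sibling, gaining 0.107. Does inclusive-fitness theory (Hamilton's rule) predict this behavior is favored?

Hamilton's rule: the trait is favored when the sum of r·B over every recipient exceeds the actor's cost C.
r to a full niece or nephew = 1/4 (full aunt/uncle↔niece/nephew: two paths of length 3 through the shared grandparent pair: r = 2·(1/2)^3 = 1/4).
r to a half-sibling = 0.25 (half-sibs share one parent — one path of length 2: r = (1/2)^2 = 1/4).
r to a full sibling = 1/2 (full sibs share both parents — two paths of length 2: r = 2·(1/2)^2 = 1/2).
Summing one r·B term per recipient: 1·0.25·0.173 + 1·0.25·0.105 + 1·0.5·0.107 = 0.123.
0.123 < 0.2: the indirect benefit is less than the cost.

No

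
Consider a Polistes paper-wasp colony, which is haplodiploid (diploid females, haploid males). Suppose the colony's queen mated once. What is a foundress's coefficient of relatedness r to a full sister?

Haplodiploid full sisters inherit their father's entire haploid genome identically (contributing 1/2) and on average half of their mother's contribution (1/2 · 1/2 = 1/4); r = 1/2 + 1/4 = 3/4.

0.75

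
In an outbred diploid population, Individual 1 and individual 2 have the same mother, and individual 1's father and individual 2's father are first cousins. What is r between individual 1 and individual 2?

With two independent routes of shared ancestry, r is the sum of the two contributions.
Individual 1 and individual 2 are related in two ways: half-sibs through their shared mother (r = 1/4) and second cousins through their fathers (r = 1/32).
r = 1/4 + 1/32 = 9/32 = 0.28125.

0.28125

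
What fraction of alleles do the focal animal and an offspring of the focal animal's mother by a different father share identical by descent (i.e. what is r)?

0.25

Each parent–offspring link contributes a factor of 1/2, and independent paths through distinct common ancestors add.
Half-sibs share one parent — one path of length 2: r = (1/2)^2 = 1/4.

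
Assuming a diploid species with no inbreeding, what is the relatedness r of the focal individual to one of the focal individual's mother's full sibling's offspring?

Each parent–offspring link contributes a factor of 1/2, and independent paths through distinct common ancestors add.
First cousins share one grandparent pair — two paths of length 4: r = 2·(1/2)^4 = 1/8.

0.125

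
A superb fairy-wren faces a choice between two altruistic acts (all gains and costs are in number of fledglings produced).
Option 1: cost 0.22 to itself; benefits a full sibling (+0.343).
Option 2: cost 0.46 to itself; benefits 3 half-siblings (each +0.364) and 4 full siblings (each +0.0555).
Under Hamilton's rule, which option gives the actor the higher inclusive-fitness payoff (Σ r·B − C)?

Option 1: r to a full sibling = 0.5.
Option 1: Σ r·B − C = (1·0.5·0.343) − 0.22 = -0.0485.
Option 2: r to a half-sibling = 0.25.
Option 2: r to a full sibling = 0.5.
Option 2: Σ r·B − C = (3·0.25·0.364 + 4·0.5·0.0555) − 0.46 = -0.076.
Option 1 has the higher net inclusive-fitness payoff.

Option 1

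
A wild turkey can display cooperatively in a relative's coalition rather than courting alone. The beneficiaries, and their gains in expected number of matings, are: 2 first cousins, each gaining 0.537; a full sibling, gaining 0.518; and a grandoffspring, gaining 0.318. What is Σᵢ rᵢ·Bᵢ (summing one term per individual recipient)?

r to a first cousin = 0.125 (first cousins share one grandparent pair — two paths of length 4: r = 2·(1/2)^4 = 1/8).
r to a full sibling = 1/2 (full sibs share both parents — two paths of length 2: r = 2·(1/2)^2 = 1/2).
r to a grandoffspring = 0.25 (two parent–offspring links: r = (1/2)^2 = 1/4).
Summing one r·B term per recipient: 2·0.125·0.537 + 1·0.5·0.518 + 1·0.25·0.318 = 0.47275.

0.47275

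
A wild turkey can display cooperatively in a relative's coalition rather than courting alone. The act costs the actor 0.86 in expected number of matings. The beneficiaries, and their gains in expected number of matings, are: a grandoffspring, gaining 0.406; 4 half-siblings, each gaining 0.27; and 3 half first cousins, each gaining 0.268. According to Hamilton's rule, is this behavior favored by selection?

Hamilton's rule: the trait is favored when the sum of r·B over every recipient exceeds the actor's cost C.
r to a grandoffspring = 0.25 (two parent–offspring links: r = (1/2)^2 = 1/4).
r to a half-sibling = 1/4 (half-sibs share one parent — one path of length 2: r = (1/2)^2 = 1/4).
r to a half first cousin = 0.0625 (half first cousins share one grandparent — one path of length 4: r = (1/2)^4 = 1/16).
Summing one r·B term per recipient: 1·0.25·0.406 + 4·0.25·0.27 + 3·0.0625·0.268 = 0.42175.
0.42175 < 0.86: the indirect benefit is less than the cost.

No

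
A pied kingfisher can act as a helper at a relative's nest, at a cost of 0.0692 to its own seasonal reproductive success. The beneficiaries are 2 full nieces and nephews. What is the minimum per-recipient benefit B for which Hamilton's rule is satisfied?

0.1384

r to a full niece or nephew = 0.25 (full aunt/uncle↔niece/nephew: two paths of length 3 through the shared grandparent pair: r = 2·(1/2)^3 = 1/4).
Hamilton's rule with n recipients of equal r: n·r·B > C, so B > C/(n·r) = 0.0692/(2·0.25) = 0.1384.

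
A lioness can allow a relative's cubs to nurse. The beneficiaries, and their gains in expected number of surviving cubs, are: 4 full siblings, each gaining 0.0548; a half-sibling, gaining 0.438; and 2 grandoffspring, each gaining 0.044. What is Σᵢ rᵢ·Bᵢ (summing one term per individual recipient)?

0.2411

r to a full sibling = 0.5 (full sibs share both parents — two paths of length 2: r = 2·(1/2)^2 = 1/2).
r to a half-sibling = 1/4 (half-sibs share one parent — one path of length 2: r = (1/2)^2 = 1/4).
r to a grandoffspring = 0.25 (two parent–offspring links: r = (1/2)^2 = 1/4).
Summing one r·B term per recipient: 4·0.5·0.0548 + 1·0.25·0.438 + 2·0.25·0.044 = 0.2411.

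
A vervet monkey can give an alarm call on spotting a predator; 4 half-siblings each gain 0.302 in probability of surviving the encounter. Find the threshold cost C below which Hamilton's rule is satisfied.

0.302

r to a half-sibling = 0.25 (half-sibs share one parent — one path of length 2: r = (1/2)^2 = 1/4).
Hamilton's rule: n·r·B > C, so the trait is favored while C < n·r·B = 4·0.25·0.302 = 0.302.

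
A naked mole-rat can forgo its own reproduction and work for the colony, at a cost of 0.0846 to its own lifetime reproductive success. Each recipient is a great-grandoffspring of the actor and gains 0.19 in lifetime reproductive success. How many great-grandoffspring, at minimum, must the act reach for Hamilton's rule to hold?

r to a great-grandoffspring = 0.125 (three parent–offspring links: r = (1/2)^3 = 1/8).
Hamilton's rule: n·r·B > C  ⇒  n > C/(r·B) = 0.0846/(0.125·0.19) = 3.562.
The smallest integer exceeding 3.562 is 4.

4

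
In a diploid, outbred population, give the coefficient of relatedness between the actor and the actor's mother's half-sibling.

Each parent–offspring link contributes a factor of 1/2, and independent paths through distinct common ancestors add.
Half-aunt/uncle↔niece/nephew: one path of length 3: r = (1/2)^3 = 1/8.

0.125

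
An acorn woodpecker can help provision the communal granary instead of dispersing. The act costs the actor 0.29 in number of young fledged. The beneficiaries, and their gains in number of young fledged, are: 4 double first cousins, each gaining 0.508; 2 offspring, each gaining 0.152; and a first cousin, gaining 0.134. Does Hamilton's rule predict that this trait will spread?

Yes

Hamilton's rule: the trait is favored when the sum of r·B over every recipient exceeds the actor's cost C.
r to a double first cousin = 0.25 (double first cousins share both grandparent pairs — four paths of length 4: r = 4·(1/2)^4 = 1/4).
r to an offspring = 1/2 (one parent–offspring link: r = (1/2)^1 = 1/2).
r to a first cousin = 1/8 (first cousins share one grandparent pair — two paths of length 4: r = 2·(1/2)^4 = 1/8).
Summing one r·B term per recipient: 4·0.25·0.508 + 2·0.5·0.152 + 1·0.125·0.134 = 0.67675.
0.67675 > 0.29: the indirect benefit exceeds the cost.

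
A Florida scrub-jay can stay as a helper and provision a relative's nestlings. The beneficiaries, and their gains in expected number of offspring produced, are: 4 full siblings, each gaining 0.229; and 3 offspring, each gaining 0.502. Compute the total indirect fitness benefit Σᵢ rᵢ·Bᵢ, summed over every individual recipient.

r to a full sibling = 1/2 (full sibs share both parents — two paths of length 2: r = 2·(1/2)^2 = 1/2).
r to an offspring = 1/2 (one parent–offspring link: r = (1/2)^1 = 1/2).
Summing one r·B term per recipient: 4·0.5·0.229 + 3·0.5·0.502 = 1.211.

1.211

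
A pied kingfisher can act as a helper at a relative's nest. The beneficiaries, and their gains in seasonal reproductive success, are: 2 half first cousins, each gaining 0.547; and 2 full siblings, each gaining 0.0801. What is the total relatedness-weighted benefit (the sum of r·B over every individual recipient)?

0.148475

r to a half first cousin = 0.0625 (half first cousins share one grandparent — one path of length 4: r = (1/2)^4 = 1/16).
r to a full sibling = 0.5 (full sibs share both parents — two paths of length 2: r = 2·(1/2)^2 = 1/2).
Summing one r·B term per recipient: 2·0.0625·0.547 + 2·0.5·0.0801 = 0.148475.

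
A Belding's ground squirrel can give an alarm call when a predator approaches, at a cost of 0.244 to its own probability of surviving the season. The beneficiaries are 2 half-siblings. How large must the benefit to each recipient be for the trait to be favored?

r to a half-sibling = 1/4 (half-sibs share one parent — one path of length 2: r = (1/2)^2 = 1/4).
Hamilton's rule with n recipients of equal r: n·r·B > C, so B > C/(n·r) = 0.244/(2·0.25) = 0.488.

0.488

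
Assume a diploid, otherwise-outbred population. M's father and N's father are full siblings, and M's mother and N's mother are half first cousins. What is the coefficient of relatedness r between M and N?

0.140625

Relatedness sums over independent paths through distinct common ancestors.
M and N are related in two ways: first cousins through their fathers (r = 1/8) and half second cousins through their mothers (r = 1/64).
r = 1/8 + 1/64 = 9/64 = 0.140625.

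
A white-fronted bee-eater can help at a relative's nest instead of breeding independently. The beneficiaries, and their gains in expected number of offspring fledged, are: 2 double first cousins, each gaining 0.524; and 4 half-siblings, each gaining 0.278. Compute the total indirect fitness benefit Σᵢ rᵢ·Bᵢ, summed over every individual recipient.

r to a double first cousin = 1/4 (double first cousins share both grandparent pairs — four paths of length 4: r = 4·(1/2)^4 = 1/4).
r to a half-sibling = 0.25 (half-sibs share one parent — one path of length 2: r = (1/2)^2 = 1/4).
Summing one r·B term per recipient: 2·0.25·0.524 + 4·0.25·0.278 = 0.54.

0.54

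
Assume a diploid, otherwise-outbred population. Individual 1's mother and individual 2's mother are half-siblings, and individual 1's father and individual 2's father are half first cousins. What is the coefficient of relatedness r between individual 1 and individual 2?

Relatedness sums over independent paths through distinct common ancestors.
Individual 1 and individual 2 are related in two ways: half first cousins through their mothers (r = 1/16) and half second cousins through their fathers (r = 1/64).
r = 1/16 + 1/64 = 0.078125.

0.078125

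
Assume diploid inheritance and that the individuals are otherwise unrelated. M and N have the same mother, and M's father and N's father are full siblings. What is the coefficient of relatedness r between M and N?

Relatedness sums over independent paths through distinct common ancestors.
M and N are related in two ways: half-sibs through their shared mother (r = 1/4) and first cousins through their fathers (r = 1/8).
r = 1/4 + 1/8 = 3/8 = 0.375.

0.375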